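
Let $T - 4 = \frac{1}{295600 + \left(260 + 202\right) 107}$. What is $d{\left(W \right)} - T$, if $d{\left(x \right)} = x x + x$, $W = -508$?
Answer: $\frac{88864196767}{345034} \approx 2.5755 \cdot 10^{5}$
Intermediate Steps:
$d{\left(x \right)} = x + x^{2}$ ($d{\left(x \right)} = x^{2} + x = x + x^{2}$)
$T = \frac{1380137}{345034}$ ($T = 4 + \frac{1}{295600 + \left(260 + 202\right) 107} = 4 + \frac{1}{295600 + 462 \cdot 107} = 4 + \frac{1}{295600 + 49434} = 4 + \frac{1}{345034} = \frac{1380137}{345034} \approx 4.0$)
$d{\left(W \right)} - T = - 508 \left(1 - 508\right) - \frac{1380137}{345034} = \left(-508\right) \left(-507\right) - \frac{1380137}{345034} = 257556 - \frac{1380137}{345034} = \frac{88864196767}{345034}$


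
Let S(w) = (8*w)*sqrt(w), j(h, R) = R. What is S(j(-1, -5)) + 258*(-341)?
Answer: -87978 - 40*I*sqrt(5) ≈ -87978.0 - 89.443*I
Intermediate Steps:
S(w) = 8*w**(3/2)
S(j(-1, -5)) + 258*(-341) = 8*(-5)**(3/2) + 258*(-341) = 8*(-5*I*sqrt(5)) - 87978 = -40*I*sqrt(5) - 87978 = -87978 - 40*I*sqrt(5)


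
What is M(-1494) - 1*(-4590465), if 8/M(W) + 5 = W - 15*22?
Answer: 8395960477/1829 ≈ 4.5905e+6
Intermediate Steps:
M(W) = 8/(-335 + W) (M(W) = 8/(-5 + (W - 15*22)) = 8/(-5 + (W - 330)) = 8/(-5 + (-330 + W)) = 8/(-335 + W))
M(-1494) - 1*(-4590465) = 8/(-335 - 1494) - 1*(-4590465) = 8/(-1829) + 4590465 = 8*(-1/1829) + 4590465 = -8/1829 + 4590465 = 8395960477/1829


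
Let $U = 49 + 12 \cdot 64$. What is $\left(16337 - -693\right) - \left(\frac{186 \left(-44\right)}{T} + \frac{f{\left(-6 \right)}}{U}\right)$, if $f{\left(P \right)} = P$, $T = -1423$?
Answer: $\frac{19792246940}{1162591} \approx 17024.0$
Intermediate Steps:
$U = 817$ ($U = 49 + 768 = 817$)
$\left(16337 - -693\right) - \left(\frac{186 \left(-44\right)}{T} + \frac{f{\left(-6 \right)}}{U}\right) = \left(16337 - -693\right) - \left(\frac{186 \left(-44\right)}{-1423} - \frac{6}{817}\right) = \left(16337 + 693\right) - \left(\left(-8184\right) \left(- \frac{1}{1423}\right) - \frac{6}{817}\right) = 17030 - \left(\frac{8184}{1423} - \frac{6}{817}\right) = 17030 - \frac{6677790}{1162591} = \frac{19792246940}{1162591}$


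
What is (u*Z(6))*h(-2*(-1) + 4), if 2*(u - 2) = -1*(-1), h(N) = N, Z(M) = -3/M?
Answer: -15/2 ≈ -7.5000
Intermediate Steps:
u = 5/2 (u = 2 + (-1*(-1))/2 = 2 + (1/2)*1 = 2 + 1/2 = 5/2 ≈ 2.5000)
(u*Z(6))*h(-2*(-1) + 4) = (5*(-3/6)/2)*(-2*(-1) + 4) = (5*(-3*1/6)/2)*(2 + 4) = ((5/2)*(-1/2))*6 = -5/4*6 = -15/2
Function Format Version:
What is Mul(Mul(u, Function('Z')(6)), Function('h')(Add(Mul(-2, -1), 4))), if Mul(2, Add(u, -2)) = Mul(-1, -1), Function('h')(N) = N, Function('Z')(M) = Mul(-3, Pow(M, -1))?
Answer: Rational(-15, 2) ≈ -7.5000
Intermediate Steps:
u = Rational(5, 2) (u = Add(2, Mul(Rational(1, 2), Mul(-1, -1))) = Add(2, Mul(Rational(1, 2), 1)) = Add(2, Rational(1, 2)) = Rational(5, 2) ≈ 2.5000)
Mul(Mul(u, Function('Z')(6)), Function('h')(Add(Mul(-2, -1), 4))) = Mul(Mul(Rational(5, 2), Mul(-3, Pow(6, -1))), Add(Mul(-2, -1), 4)) = Mul(Mul(Rational(5, 2), Mul(-3, Rational(1, 6))), Add(2, 4)) = Mul(Mul(Rational(5, 2), Rational(-1, 2)), 6) = Mul(Rational(-5, 4), 6) = Rational(-15, 2)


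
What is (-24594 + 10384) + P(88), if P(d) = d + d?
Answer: -14034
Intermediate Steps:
P(d) = 2*d
(-24594 + 10384) + P(88) = (-24594 + 10384) + 2*88 = -14210 + 176 = -14034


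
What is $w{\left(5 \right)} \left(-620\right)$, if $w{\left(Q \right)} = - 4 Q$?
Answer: $12400$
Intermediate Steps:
$w{\left(5 \right)} \left(-620\right) = \left(-4\right) 5 \left(-620\right) = \left(-20\right) \left(-620\right) = 12400$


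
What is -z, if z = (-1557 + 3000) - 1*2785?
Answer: 1342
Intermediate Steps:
z = -1342 (z = 1443 - 2785 = -1342)
-z = -1*(-1342) = 1342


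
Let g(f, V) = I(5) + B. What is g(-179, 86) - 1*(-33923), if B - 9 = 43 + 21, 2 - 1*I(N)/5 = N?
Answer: 33981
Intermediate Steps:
I(N) = 10 - 5*N
B = 73 (B = 9 + (43 + 21) = 9 + 64 = 73)
g(f, V) = 58 (g(f, V) = (10 - 5*5) + 73 = (10 - 25) + 73 = -15 + 73 = 58)
g(-179, 86) - 1*(-33923) = 58 - 1*(-33923) = 58 + 33923 = 33981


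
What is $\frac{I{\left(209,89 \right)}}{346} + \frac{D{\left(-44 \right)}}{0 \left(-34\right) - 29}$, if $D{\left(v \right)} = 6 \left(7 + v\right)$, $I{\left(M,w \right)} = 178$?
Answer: $\frac{40987}{5017} \approx 8.1696$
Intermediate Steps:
$D{\left(v \right)} = 42 + 6 v$
$\frac{I{\left(209,89 \right)}}{346} + \frac{D{\left(-44 \right)}}{0 \left(-34\right) - 29} = \frac{178}{346} + \frac{42 + 6 \left(-44\right)}{0 \left(-34\right) - 29} = 178 \cdot \frac{1}{346} + \frac{42 - 264}{0 - 29} = \frac{89}{173} - \frac{222}{-29} = \frac{89}{173} - - \frac{222}{29} = \frac{89}{173} + \frac{222}{29} = \frac{40987}{5017}$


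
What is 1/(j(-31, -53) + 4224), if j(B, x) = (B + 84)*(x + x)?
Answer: -1/1394 ≈ -0.00071736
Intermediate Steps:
j(B, x) = 2*x*(84 + B) (j(B, x) = (84 + B)*(2*x) = 2*x*(84 + B))
1/(j(-31, -53) + 4224) = 1/(2*(-53)*(84 - 31) + 4224) = 1/(2*(-53)*53 + 4224) = 1/(-5618 + 4224) = 1/(-1394) = -1/1394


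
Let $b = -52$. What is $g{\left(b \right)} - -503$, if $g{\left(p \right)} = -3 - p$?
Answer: $552$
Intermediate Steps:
$g{\left(b \right)} - -503 = \left(-3 - -52\right) - -503 = \left(-3 + 52\right) + 503 = 49 + 503 = 552$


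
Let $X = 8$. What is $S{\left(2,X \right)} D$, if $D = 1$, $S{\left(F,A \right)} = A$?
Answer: $8$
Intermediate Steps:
$S{\left(2,X \right)} D = 8 \cdot 1 = 8$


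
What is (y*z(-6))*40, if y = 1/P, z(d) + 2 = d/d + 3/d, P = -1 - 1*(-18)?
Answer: -60/17 ≈ -3.5294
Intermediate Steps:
P = 17 (P = -1 + 18 = 17)
z(d) = -1 + 3/d (z(d) = -2 + (d/d + 3/d) = -2 + (1 + 3/d) = -1 + 3/d)
y = 1/17 ≈ 0.058824
(y*z(-6))*40 = (((3 - 1*(-6))/(-6))/17)*40 = ((-(3 + 6)/6)/17)*40 = ((-1/6*9)/17)*40 = ((1/17)*(-3/2))*40 = -3/34*40 = -60/17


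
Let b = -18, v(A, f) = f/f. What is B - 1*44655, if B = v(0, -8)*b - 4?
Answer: -44677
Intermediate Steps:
v(A, f) = 1
B = -22 (B = 1*(-18) - 4 = -18 - 4 = -22)
B - 1*44655 = -22 - 1*44655 = -22 - 44655 = -44677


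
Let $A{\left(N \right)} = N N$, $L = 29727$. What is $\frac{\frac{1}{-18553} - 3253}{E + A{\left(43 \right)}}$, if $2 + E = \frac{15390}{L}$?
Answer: $- \frac{22149517970}{12579657567} \approx -1.7607$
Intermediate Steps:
$A{\left(N \right)} = N^{2}$
$E = - \frac{544}{367}$ ($E = -2 + \frac{15390}{29727} = -2 + 15390 \cdot \frac{1}{29727} = -2 + \frac{190}{367} = - \frac{544}{367} \approx -1.4823$)
$\frac{\frac{1}{-18553} - 3253}{E + A{\left(43 \right)}} = \frac{\frac{1}{-18553} - 3253}{- \frac{544}{367} + 43^{2}} = \frac{- \frac{1}{18553} - 3253}{- \frac{544}{367} + 1849} = - \frac{60352910}{18553 \cdot \frac{678039}{367}} = \left(- \frac{60352910}{18553}\right) \frac{367}{678039} = - \frac{22149517970}{12579657567}$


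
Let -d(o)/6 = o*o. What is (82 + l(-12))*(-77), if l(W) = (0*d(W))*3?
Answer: -6314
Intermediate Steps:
d(o) = -6*o**2 (d(o) = -6*o*o = -6*o**2)
l(W) = 0 (l(W) = (0*(-6*W**2))*3 = 0*3 = 0)
(82 + l(-12))*(-77) = (82 + 0)*(-77) = 82*(-77) = -6314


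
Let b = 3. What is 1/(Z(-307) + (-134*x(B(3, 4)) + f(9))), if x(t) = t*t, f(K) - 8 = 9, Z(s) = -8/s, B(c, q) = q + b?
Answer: -307/2010535 ≈ -0.00015270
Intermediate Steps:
B(c, q) = 3 + q (B(c, q) = q + 3 = 3 + q)
f(K) = 17 (f(K) = 8 + 9 = 17)
x(t) = t²
1/(Z(-307) + (-134*x(B(3, 4)) + f(9))) = 1/(-8/(-307) + (-134*(3 + 4)² + 17)) = 1/(-8*(-1/307) + (-134*7² + 17)) = 1/(8/307 + (-134*49 + 17)) = 1/(8/307 + (-6566 + 17)) = 1/(8/307 - 6549) = 1/(-2010535/307) = -307/2010535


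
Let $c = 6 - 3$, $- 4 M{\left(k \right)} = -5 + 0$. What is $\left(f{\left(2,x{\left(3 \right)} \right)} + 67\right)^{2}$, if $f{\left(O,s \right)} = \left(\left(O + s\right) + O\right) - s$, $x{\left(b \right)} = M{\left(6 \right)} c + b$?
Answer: $5041$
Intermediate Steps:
$M{\left(k \right)} = \frac{5}{4}$ ($M{\left(k \right)} = - \frac{-5 + 0}{4} = \left(- \frac{1}{4}\right) \left(-5\right) = \frac{5}{4}$)
$c = 3$
$x{\left(b \right)} = \frac{15}{4} + b$ ($x{\left(b \right)} = \frac{5}{4} \cdot 3 + b = \frac{15}{4} + b$)
$f{\left(O,s \right)} = 2 O$ ($f{\left(O,s \right)} = \left(s + 2 O\right) - s = 2 O$)
$\left(f{\left(2,x{\left(3 \right)} \right)} + 67\right)^{2} = \left(2 \cdot 2 + 67\right)^{2} = \left(4 + 67\right)^{2} = 71^{2} = 5041$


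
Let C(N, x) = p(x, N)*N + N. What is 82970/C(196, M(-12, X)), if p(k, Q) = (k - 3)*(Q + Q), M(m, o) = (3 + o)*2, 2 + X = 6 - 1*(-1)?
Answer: 41485/499506 ≈ 0.083052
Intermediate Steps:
X = 5 (X = -2 + (6 - 1*(-1)) = -2 + (6 + 1) = -2 + 7 = 5)
M(m, o) = 6 + 2*o
p(k, Q) = 2*Q*(-3 + k) (p(k, Q) = (-3 + k)*(2*Q) = 2*Q*(-3 + k))
C(N, x) = N + 2*N**2*(-3 + x) (C(N, x) = (2*N*(-3 + x))*N + N = 2*N**2*(-3 + x) + N = N + 2*N**2*(-3 + x))
82970/C(196, M(-12, X)) = 82970/((196*(1 + 2*196*(-3 + (6 + 2*5))))) = 82970/((196*(1 + 2*196*(-3 + (6 + 10))))) = 82970/((196*(1 + 2*196*(-3 + 16)))) = 82970/((196*(1 + 2*196*13))) = 82970/((196*(1 + 5096))) = 82970/((196*5097)) = 82970/999012 = 82970*(1/999012) = 41485/499506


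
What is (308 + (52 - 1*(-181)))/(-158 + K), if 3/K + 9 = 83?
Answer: -40034/11689 ≈ -3.4249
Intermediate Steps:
K = 3/74 (K = 3/(-9 + 83) = 3/74 ≈ 0.040541)
(308 + (52 - 1*(-181)))/(-158 + K) = (308 + (52 - 1*(-181)))/(-158 + 3/74) = (308 + (52 + 181))/(-11689/74) = (308 + 233)*(-74/11689) = 541*(-74/11689) = -40034/11689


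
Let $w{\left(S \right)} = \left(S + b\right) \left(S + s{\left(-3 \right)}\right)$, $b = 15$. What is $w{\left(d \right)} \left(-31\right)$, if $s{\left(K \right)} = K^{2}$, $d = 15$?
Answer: $-22320$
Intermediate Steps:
$w{\left(S \right)} = \left(9 + S\right) \left(15 + S\right)$ ($w{\left(S \right)} = \left(S + 15\right) \left(S + \left(-3\right)^{2}\right) = \left(15 + S\right) \left(S + 9\right) = \left(15 + S\right) \left(9 + S\right) = \left(9 + S\right) \left(15 + S\right)$)
$w{\left(d \right)} \left(-31\right) = \left(135 + 15^{2} + 24 \cdot 15\right) \left(-31\right) = \left(135 + 225 + 360\right) \left(-31\right) = 720 \left(-31\right) = -22320$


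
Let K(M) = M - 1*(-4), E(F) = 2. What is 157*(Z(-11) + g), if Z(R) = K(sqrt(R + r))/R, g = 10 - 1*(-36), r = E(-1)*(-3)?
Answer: 78814/11 - 157*I*sqrt(17)/11 ≈ 7164.9 - 58.848*I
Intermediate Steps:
r = -6 (r = 2*(-3) = -6)
K(M) = 4 + M (K(M) = M + 4 = 4 + M)
g = 46 (g = 10 + 36 = 46)
Z(R) = (4 + sqrt(-6 + R))/R (Z(R) = (4 + sqrt(R - 6))/R = (4 + sqrt(-6 + R))/R)
157*(Z(-11) + g) = 157*((4 + sqrt(-6 - 11))/(-11) + 46) = 157*(-(4 + sqrt(-17))/11 + 46) = 157*(-(4 + I*sqrt(17))/11 + 46) = 157*((-4/11 - I*sqrt(17)/11) + 46) = 157*(502/11 - I*sqrt(17)/11) = 78814/11 - 157*I*sqrt(17)/11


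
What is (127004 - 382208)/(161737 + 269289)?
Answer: -127602/215513 ≈ -0.59208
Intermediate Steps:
(127004 - 382208)/(161737 + 269289) = -255204/431026 = -255204*1/431026 = -127602/215513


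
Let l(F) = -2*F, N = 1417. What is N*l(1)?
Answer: -2834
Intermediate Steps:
N*l(1) = 1417*(-2*1) = 1417*(-2) = -2834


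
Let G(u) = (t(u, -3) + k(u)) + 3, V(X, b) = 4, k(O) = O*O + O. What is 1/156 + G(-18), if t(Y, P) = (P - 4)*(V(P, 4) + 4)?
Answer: 39469/156 ≈ 253.01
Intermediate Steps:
k(O) = O + O**2 (k(O) = O**2 + O = O + O**2)
t(Y, P) = -32 + 8*P (t(Y, P) = (P - 4)*(4 + 4) = (-4 + P)*8 = -32 + 8*P)
G(u) = -53 + u*(1 + u) (G(u) = ((-32 + 8*(-3)) + u*(1 + u)) + 3 = ((-32 - 24) + u*(1 + u)) + 3 = (-56 + u*(1 + u)) + 3 = -53 + u*(1 + u))
1/156 + G(-18) = 1/156 + (-53 - 18*(1 - 18)) = 1/156 + (-53 - 18*(-17)) = 1/156 + (-53 + 306) = 1/156 + 253 = 39469/156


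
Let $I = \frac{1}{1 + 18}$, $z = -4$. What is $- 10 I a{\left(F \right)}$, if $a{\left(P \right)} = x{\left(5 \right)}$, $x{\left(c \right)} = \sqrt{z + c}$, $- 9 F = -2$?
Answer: $- \frac{10}{19} \approx -0.52632$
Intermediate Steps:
$F = \frac{2}{9}$ ($F = \left(- \frac{1}{9}\right) \left(-2\right) = \frac{2}{9} \approx 0.22222$)
$I = \frac{1}{19} \approx 0.052632$
$x{\left(c \right)} = \sqrt{-4 + c}$
$a{\left(P \right)} = 1$ ($a{\left(P \right)} = \sqrt{-4 + 5} = \sqrt{1} = 1$)
$- 10 I a{\left(F \right)} = \left(-10\right) \frac{1}{19} \cdot 1 = \left(- \frac{10}{19}\right) 1 = - \frac{10}{19}$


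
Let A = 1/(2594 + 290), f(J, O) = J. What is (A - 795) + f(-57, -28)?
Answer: -2457167/2884 ≈ -852.00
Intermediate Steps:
A = 1/2884 ≈ 0.00034674
(A - 795) + f(-57, -28) = (1/2884 - 795) - 57 = -2292779/2884 - 57 = -2457167/2884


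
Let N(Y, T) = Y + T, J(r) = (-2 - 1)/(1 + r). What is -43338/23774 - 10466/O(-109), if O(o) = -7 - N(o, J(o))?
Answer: -4558283211/43637177 ≈ -104.46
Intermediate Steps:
J(r) = -3/(1 + r)
N(Y, T) = T + Y
O(o) = -7 - o + 3/(1 + o) (O(o) = -7 - (-3/(1 + o) + o) = -7 - (o - 3/(1 + o)) = -7 + (-o + 3/(1 + o)) = -7 - o + 3/(1 + o))
-43338/23774 - 10466/O(-109) = -43338/23774 - 10466*(1 - 109)/(3 - (1 - 109)*(7 - 109)) = -43338*1/23774 - 10466*(-108/(3 - 1*(-108)*(-102))) = -21669/11887 - 10466*(-108/(3 - 11016)) = -21669/11887 - 10466/((-1/108*(-11013))) = -21669/11887 - 10466/3671/36 = -21669/11887 - 10466*36/3671 = -21669/11887 - 376776/3671 = -4558283211/43637177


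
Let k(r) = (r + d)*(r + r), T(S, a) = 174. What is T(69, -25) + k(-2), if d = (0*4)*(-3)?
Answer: 182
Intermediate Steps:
d = 0 (d = 0*(-3) = 0)
k(r) = 2*r² (k(r) = (r + 0)*(r + r) = r*(2*r) = 2*r²)
T(69, -25) + k(-2) = 174 + 2*(-2)² = 174 + 2*4 = 174 + 8 = 182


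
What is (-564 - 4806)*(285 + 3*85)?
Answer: -2899800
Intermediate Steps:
(-564 - 4806)*(285 + 3*85) = -5370*(285 + 255) = -5370*540 = -2899800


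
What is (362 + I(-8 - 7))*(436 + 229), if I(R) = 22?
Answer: 255360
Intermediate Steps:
(362 + I(-8 - 7))*(436 + 229) = (362 + 22)*(436 + 229) = 384*665 = 255360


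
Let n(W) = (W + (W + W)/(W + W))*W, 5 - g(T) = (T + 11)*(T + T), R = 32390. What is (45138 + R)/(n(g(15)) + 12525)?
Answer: 77528/612375 ≈ 0.12660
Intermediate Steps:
g(T) = 5 - 2*T*(11 + T) (g(T) = 5 - (T + 11)*(T + T) = 5 - (11 + T)*2*T = 5 - 2*T*(11 + T))
n(W) = W*(1 + W) (n(W) = (W + (2*W)/((2*W)))*W = (W + (2*W)*(1/(2*W)))*W = (W + 1)*W = (1 + W)*W = W*(1 + W))
(45138 + R)/(n(g(15)) + 12525) = (45138 + 32390)/((5 - 22*15 - 2*15**2)*(1 + (5 - 22*15 - 2*15**2)) + 12525) = 77528/((5 - 330 - 2*225)*(1 + (5 - 330 - 2*225)) + 12525) = 77528/((5 - 330 - 450)*(1 + (5 - 330 - 450)) + 12525) = 77528/(-775*(1 - 775) + 12525) = 77528/(-775*(-774) + 12525) = 77528/(599850 + 12525) = 77528/612375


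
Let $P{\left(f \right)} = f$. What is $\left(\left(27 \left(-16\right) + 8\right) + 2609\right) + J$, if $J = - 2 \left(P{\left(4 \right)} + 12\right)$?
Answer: $2153$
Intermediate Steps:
$J = -32$ ($J = - 2 \left(4 + 12\right) = \left(-2\right) 16 = -32$)
$\left(\left(27 \left(-16\right) + 8\right) + 2609\right) + J = \left(\left(27 \left(-16\right) + 8\right) + 2609\right) - 32 = \left(\left(-432 + 8\right) + 2609\right) - 32 = \left(-424 + 2609\right) - 32 = 2185 - 32 = 2153$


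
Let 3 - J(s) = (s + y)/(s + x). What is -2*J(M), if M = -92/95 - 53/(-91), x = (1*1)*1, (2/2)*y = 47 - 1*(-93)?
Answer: 1191039/2654 ≈ 448.77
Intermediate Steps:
y = 140 (y = 47 - 1*(-93) = 47 + 93 = 140)
x = 1 (x = 1*1 = 1)
M = -3337/8645 (M = -92*1/95 - 53*(-1/91) = -92/95 + 53/91 = -3337/8645 ≈ -0.38600)
J(s) = 3 - (140 + s)/(1 + s) (J(s) = 3 - (s + 140)/(s + 1) = 3 - (140 + s)/(1 + s))
-2*J(M) = -2*(-137 + 2*(-3337/8645))/(1 - 3337/8645) = -2*(-137 - 6674/8645)/5308/8645 = -8645*(-1191039)/(2654*8645) = -2*(-1191039/5308) = 1191039/2654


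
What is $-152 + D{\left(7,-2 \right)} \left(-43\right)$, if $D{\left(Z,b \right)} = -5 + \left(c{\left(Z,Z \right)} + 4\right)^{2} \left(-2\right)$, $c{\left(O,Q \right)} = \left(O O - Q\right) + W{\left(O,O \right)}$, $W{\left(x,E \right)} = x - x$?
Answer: $182039$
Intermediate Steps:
$W{\left(x,E \right)} = 0$
$c{\left(O,Q \right)} = O^{2} - Q$ ($c{\left(O,Q \right)} = \left(O O - Q\right) + 0 = \left(O^{2} - Q\right) + 0 = O^{2} - Q$)
$D{\left(Z,b \right)} = -5 - 2 \left(4 + Z^{2} - Z\right)^{2}$ ($D{\left(Z,b \right)} = -5 + \left(\left(Z^{2} - Z\right) + 4\right)^{2} \left(-2\right) = -5 + \left(4 + Z^{2} - Z\right)^{2} \left(-2\right) = -5 - 2 \left(4 + Z^{2} - Z\right)^{2}$)
$-152 + D{\left(7,-2 \right)} \left(-43\right) = -152 + \left(-5 - 2 \left(4 + 7^{2} - 7\right)^{2}\right) \left(-43\right) = -152 + \left(-5 - 2 \left(4 + 49 - 7\right)^{2}\right) \left(-43\right) = -152 + \left(-5 - 2 \cdot 46^{2}\right) \left(-43\right) = -152 + \left(-5 - 4232\right) \left(-43\right) = -152 - -182191 = -152 + 182191 = 182039$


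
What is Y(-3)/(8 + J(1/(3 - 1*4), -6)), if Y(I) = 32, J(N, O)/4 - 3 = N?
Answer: 2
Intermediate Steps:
J(N, O) = 12 + 4*N
Y(-3)/(8 + J(1/(3 - 1*4), -6)) = 32/(8 + (12 + 4/(3 - 1*4))) = 32/(8 + (12 + 4/(3 - 4))) = 32/(8 + (12 + 4/(-1))) = 32/(8 + (12 + 4*(-1))) = 32/(8 + (12 - 4)) = 32/(8 + 8) = 32/16 = (1/16)*32 = 2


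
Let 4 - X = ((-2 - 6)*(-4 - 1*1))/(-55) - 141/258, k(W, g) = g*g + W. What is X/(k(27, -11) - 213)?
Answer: -4989/61490 ≈ -0.081135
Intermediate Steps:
k(W, g) = W + g² (k(W, g) = g² + W = W + g²)
X = 4989/946 (X = 4 - (((-2 - 6)*(-4 - 1*1))/(-55) - 141/258) = 4 - (-8*(-4 - 1)*(-1/55) - 141*1/258) = 4 - (-8*(-5)*(-1/55) - 47/86) = 4 - (40*(-1/55) - 47/86) = 4 - (-8/11 - 47/86) = 4 - 1*(-1205/946) = 4 + 1205/946 = 4989/946 ≈ 5.2738)
X/(k(27, -11) - 213) = (4989/946)/((27 + (-11)²) - 213) = (4989/946)/((27 + 121) - 213) = (4989/946)/(148 - 213) = (4989/946)/(-65) = -1/65*4989/946 = -4989/61490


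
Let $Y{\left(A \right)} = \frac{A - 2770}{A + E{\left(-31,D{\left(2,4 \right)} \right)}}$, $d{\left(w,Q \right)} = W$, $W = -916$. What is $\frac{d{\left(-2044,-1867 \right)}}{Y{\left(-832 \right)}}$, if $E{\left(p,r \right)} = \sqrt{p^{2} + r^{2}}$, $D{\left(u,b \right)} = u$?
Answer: $- \frac{381056}{1801} + \frac{458 \sqrt{965}}{1801} \approx -203.68$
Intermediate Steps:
$d{\left(w,Q \right)} = -916$
$Y{\left(A \right)} = \frac{-2770 + A}{A + \sqrt{965}}$ ($Y{\left(A \right)} = \frac{A - 2770}{A + \sqrt{\left(-31\right)^{2} + 2^{2}}} = \frac{-2770 + A}{A + \sqrt{961 + 4}} = \frac{-2770 + A}{A + \sqrt{965}}$)
$\frac{d{\left(-2044,-1867 \right)}}{Y{\left(-832 \right)}} = - \frac{916}{\frac{1}{-832 + \sqrt{965}} \left(-2770 - 832\right)} = - \frac{916}{\frac{1}{-832 + \sqrt{965}} \left(-3602\right)} = - \frac{916}{\left(-3602\right) \frac{1}{-832 + \sqrt{965}}} = - 916 \left(\frac{416}{1801} - \frac{\sqrt{965}}{3602}\right) = - \frac{381056}{1801} + \frac{458 \sqrt{965}}{1801}$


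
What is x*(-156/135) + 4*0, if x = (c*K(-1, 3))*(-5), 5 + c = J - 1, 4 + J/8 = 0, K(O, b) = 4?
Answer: -7904/9 ≈ -878.22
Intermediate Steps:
J = -32 (J = -32 + 8*0 = -32 + 0 = -32)
c = -38 (c = -5 + (-32 - 1) = -5 - 33 = -38)
x = 760 (x = -38*4*(-5) = -152*(-5) = 760)
x*(-156/135) + 4*0 = 760*(-156/135) + 4*0 = 760*(-156*1/135) + 0 = 760*(-52/45) + 0 = -7904/9 + 0 = -7904/9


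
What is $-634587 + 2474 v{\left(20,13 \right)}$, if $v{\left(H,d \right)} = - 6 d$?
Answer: $-827559$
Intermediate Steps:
$-634587 + 2474 v{\left(20,13 \right)} = -634587 + 2474 \left(\left(-6\right) 13\right) = -634587 + 2474 \left(-78\right) = -634587 - 192972 = -827559$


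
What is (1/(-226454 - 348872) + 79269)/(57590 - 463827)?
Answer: -45605516693/233718708262 ≈ -0.19513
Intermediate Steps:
(1/(-226454 - 348872) + 79269)/(57590 - 463827) = (1/(-575326) + 79269)/(-406237) = (-1/575326 + 79269)*(-1/406237) = (45605516693/575326)*(-1/406237) = -45605516693/233718708262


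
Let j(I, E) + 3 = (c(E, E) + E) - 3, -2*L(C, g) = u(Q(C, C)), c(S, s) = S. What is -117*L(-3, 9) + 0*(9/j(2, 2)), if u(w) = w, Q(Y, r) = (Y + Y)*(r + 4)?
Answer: -351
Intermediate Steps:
Q(Y, r) = 2*Y*(4 + r) (Q(Y, r) = (2*Y)*(4 + r) = 2*Y*(4 + r))
L(C, g) = -C*(4 + C)
j(I, E) = -6 + 2*E (j(I, E) = -3 + ((E + E) - 3) = -3 + (2*E - 3) = -3 + (-3 + 2*E) = -6 + 2*E)
-117*L(-3, 9) + 0*(9/j(2, 2)) = -(-117)*(-3)*(4 - 3) + 0*(9/(-6 + 2*2)) = -(-117)*(-3) + 0*(9/(-6 + 4)) = -117*3 + 0*(9/(-2)) = -351 + 0*(9*(-½)) = -351 + 0*(-9/2) = -351 + 0 = -351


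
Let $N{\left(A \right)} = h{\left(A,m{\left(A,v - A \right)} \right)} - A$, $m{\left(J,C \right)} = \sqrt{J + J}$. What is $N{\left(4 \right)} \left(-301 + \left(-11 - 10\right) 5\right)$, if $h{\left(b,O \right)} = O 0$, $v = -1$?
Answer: $1624$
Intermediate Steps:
$m{\left(J,C \right)} = \sqrt{2} \sqrt{J}$ ($m{\left(J,C \right)} = \sqrt{2 J} = \sqrt{2} \sqrt{J}$)
$h{\left(b,O \right)} = 0$
$N{\left(A \right)} = - A$ ($N{\left(A \right)} = 0 - A = - A$)
$N{\left(4 \right)} \left(-301 + \left(-11 - 10\right) 5\right) = \left(-1\right) 4 \left(-301 + \left(-11 - 10\right) 5\right) = - 4 \left(-301 - 105\right) = \left(-4\right) \left(-406\right) = 1624$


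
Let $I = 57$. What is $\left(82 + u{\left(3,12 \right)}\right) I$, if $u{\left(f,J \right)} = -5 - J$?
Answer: $3705$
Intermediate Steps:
$\left(82 + u{\left(3,12 \right)}\right) I = \left(82 - 17\right) 57 = 65 \cdot 57 = 3705$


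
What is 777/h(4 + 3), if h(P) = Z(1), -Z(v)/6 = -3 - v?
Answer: 259/8 ≈ 32.375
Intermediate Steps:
Z(v) = 18 + 6*v (Z(v) = -6*(-3 - v) = 18 + 6*v)
h(P) = 24 (h(P) = 18 + 6*1 = 18 + 6 = 24)
777/h(4 + 3) = 777/24 = 777*(1/24) = 259/8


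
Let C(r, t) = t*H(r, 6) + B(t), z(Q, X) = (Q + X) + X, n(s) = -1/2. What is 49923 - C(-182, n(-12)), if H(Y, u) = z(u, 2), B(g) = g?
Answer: 99857/2 ≈ 49929.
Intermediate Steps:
n(s) = -1/2 (n(s) = -1*1/2 = -1/2)
z(Q, X) = Q + 2*X
H(Y, u) = 4 + u (H(Y, u) = u + 2*2 = u + 4 = 4 + u)
C(r, t) = 11*t (C(r, t) = t*(4 + 6) + t = t*10 + t = 10*t + t = 11*t)
49923 - C(-182, n(-12)) = 49923 - 11*(-1)/2 = 49923 - 1*(-11/2) = 49923 + 11/2 = 99857/2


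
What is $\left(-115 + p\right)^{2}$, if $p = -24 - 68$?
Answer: $42849$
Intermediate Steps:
$p = -92$ ($p = -24 - 68 = -92$)
$\left(-115 + p\right)^{2} = \left(-115 - 92\right)^{2} = \left(-207\right)^{2} = 42849$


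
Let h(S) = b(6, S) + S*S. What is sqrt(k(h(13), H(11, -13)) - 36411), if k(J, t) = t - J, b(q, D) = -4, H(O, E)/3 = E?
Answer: I*sqrt(36615) ≈ 191.35*I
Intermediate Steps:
H(O, E) = 3*E
h(S) = -4 + S**2 (h(S) = -4 + S*S = -4 + S**2)
sqrt(k(h(13), H(11, -13)) - 36411) = sqrt((3*(-13) - (-4 + 13**2)) - 36411) = sqrt((-39 - (-4 + 169)) - 36411) = sqrt((-39 - 1*165) - 36411) = sqrt((-39 - 165) - 36411) = sqrt(-204 - 36411) = sqrt(-36615) = I*sqrt(36615)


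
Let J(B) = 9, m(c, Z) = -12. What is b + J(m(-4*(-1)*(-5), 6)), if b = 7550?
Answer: 7559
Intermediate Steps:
b + J(m(-4*(-1)*(-5), 6)) = 7550 + 9 = 7559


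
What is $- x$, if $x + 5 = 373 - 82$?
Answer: $-286$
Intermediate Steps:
$x = 286$ ($x = -5 + \left(373 - 82\right) = -5 + 291 = 286$)
$- x = \left(-1\right) 286 = -286$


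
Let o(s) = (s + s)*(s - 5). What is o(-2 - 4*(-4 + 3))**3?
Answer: -1728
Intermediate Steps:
o(s) = 2*s*(-5 + s) (o(s) = (2*s)*(-5 + s) = 2*s*(-5 + s))
o(-2 - 4*(-4 + 3))**3 = (2*(-2 - 4*(-4 + 3))*(-5 + (-2 - 4*(-4 + 3))))**3 = (2*(-2 - 4*(-1))*(-5 + (-2 - 4*(-1))))**3 = (2*(-2 + 4)*(-5 + (-2 + 4)))**3 = (2*2*(-5 + 2))**3 = (2*2*(-3))**3 = (-12)**3 = -1728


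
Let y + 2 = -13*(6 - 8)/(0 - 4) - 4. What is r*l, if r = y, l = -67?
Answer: 1675/2 ≈ 837.50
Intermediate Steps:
y = -25/2 (y = -2 + (-13*(6 - 8)/(0 - 4) - 4) = -2 + (-(-26)/(-4) - 4) = -2 + (-(-26)*(-1)/4 - 4) = -2 + (-13*1/2 - 4) = -2 + (-13/2 - 4) = -2 - 21/2 = -25/2 ≈ -12.500)
r = -25/2 ≈ -12.500
r*l = -25/2*(-67) = 1675/2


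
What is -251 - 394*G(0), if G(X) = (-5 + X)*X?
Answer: -251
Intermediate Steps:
G(X) = X*(-5 + X)
-251 - 394*G(0) = -251 - 0*(-5 + 0) = -251 - 0*(-5) = -251 - 394*0 = -251 + 0 = -251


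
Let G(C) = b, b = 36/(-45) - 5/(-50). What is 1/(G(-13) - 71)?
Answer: -10/717 ≈ -0.013947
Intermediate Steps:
b = -7/10 (b = 36*(-1/45) - 5*(-1/50) = -⅘ + ⅒ = -7/10 ≈ -0.70000)
G(C) = -7/10
1/(G(-13) - 71) = 1/(-7/10 - 71) = 1/(-717/10) = -10/717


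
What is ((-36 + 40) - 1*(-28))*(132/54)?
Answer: 704/9 ≈ 78.222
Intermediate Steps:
((-36 + 40) - 1*(-28))*(132/54) = (4 + 28)*(132*(1/54)) = 32*(22/9) = 704/9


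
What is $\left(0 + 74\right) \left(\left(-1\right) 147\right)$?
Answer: $-10878$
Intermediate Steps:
$\left(0 + 74\right) \left(\left(-1\right) 147\right) = 74 \left(-147\right) = -10878$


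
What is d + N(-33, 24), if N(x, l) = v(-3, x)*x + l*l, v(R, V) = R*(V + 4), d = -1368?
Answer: -3663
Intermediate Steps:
v(R, V) = R*(4 + V)
N(x, l) = l² + x*(-12 - 3*x) (N(x, l) = (-3*(4 + x))*x + l*l = (-12 - 3*x)*x + l² = x*(-12 - 3*x) + l² = l² + x*(-12 - 3*x))
d + N(-33, 24) = -1368 + (24² - 3*(-33)*(4 - 33)) = -1368 + (576 - 3*(-33)*(-29)) = -1368 + (576 - 2871) = -1368 - 2295 = -3663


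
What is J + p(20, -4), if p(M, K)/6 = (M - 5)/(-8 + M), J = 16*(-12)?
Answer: -369/2 ≈ -184.50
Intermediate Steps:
J = -192
p(M, K) = 6*(-5 + M)/(-8 + M) (p(M, K) = 6*((M - 5)/(-8 + M)) = 6*((-5 + M)/(-8 + M)) = 6*(-5 + M)/(-8 + M))
J + p(20, -4) = -192 + 6*(-5 + 20)/(-8 + 20) = -192 + 6*15/12 = -192 + 6*(1/12)*15 = -192 + 15/2 = -369/2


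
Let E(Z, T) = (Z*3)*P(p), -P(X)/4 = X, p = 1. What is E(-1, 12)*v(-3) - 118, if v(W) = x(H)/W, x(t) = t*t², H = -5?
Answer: 382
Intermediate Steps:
x(t) = t³
P(X) = -4*X
E(Z, T) = -12*Z (E(Z, T) = (Z*3)*(-4*1) = (3*Z)*(-4) = -12*Z)
v(W) = -125/W (v(W) = (-5)³/W = -125/W)
E(-1, 12)*v(-3) - 118 = (-12*(-1))*(-125/(-3)) - 118 = 12*(-125*(-⅓)) - 118 = 12*(125/3) - 118 = 500 - 118 = 382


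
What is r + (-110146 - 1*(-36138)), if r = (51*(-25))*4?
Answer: -79108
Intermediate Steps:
r = -5100 (r = -1275*4 = -5100)
r + (-110146 - 1*(-36138)) = -5100 + (-110146 - 1*(-36138)) = -5100 + (-110146 + 36138) = -5100 - 74008 = -79108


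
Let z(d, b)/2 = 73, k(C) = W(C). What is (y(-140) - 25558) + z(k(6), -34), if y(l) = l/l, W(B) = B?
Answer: -25411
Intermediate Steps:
y(l) = 1
k(C) = C
z(d, b) = 146 (z(d, b) = 2*73 = 146)
(y(-140) - 25558) + z(k(6), -34) = (1 - 25558) + 146 = -25557 + 146 = -25411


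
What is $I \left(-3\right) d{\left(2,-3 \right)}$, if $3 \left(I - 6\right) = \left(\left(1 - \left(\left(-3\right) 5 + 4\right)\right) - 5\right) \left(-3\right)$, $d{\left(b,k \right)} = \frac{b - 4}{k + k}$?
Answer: $1$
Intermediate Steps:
$d{\left(b,k \right)} = \frac{-4 + b}{2 k}$
$I = -1$ ($I = 6 + \frac{\left(\left(1 - \left(\left(-3\right) 5 + 4\right)\right) - 5\right) \left(-3\right)}{3} = 6 + \frac{\left(\left(1 - \left(-15 + 4\right)\right) - 5\right) \left(-3\right)}{3} = 6 + \frac{\left(\left(1 - -11\right) - 5\right) \left(-3\right)}{3} = 6 + \frac{\left(\left(1 + 11\right) - 5\right) \left(-3\right)}{3} = 6 + \frac{\left(12 - 5\right) \left(-3\right)}{3} = 6 + \frac{7 \left(-3\right)}{3} = 6 + \frac{1}{3} \left(-21\right) = 6 - 7 = -1$)
$I \left(-3\right) d{\left(2,-3 \right)} = \left(-1\right) \left(-3\right) \frac{-4 + 2}{2 \left(-3\right)} = 3 \cdot \frac{1}{2} \left(- \frac{1}{3}\right) \left(-2\right) = 3 \cdot \frac{1}{3} = 1$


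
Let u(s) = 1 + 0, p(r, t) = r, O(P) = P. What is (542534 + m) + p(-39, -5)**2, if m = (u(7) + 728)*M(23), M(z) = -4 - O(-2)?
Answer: 542597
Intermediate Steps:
u(s) = 1
M(z) = -2 (M(z) = -4 - 1*(-2) = -4 + 2 = -2)
m = -1458 (m = (1 + 728)*(-2) = 729*(-2) = -1458)
(542534 + m) + p(-39, -5)**2 = (542534 - 1458) + (-39)**2 = 541076 + 1521 = 542597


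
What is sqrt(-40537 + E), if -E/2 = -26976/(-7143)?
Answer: I*sqrt(229853599361)/2381 ≈ 201.36*I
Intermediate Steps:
E = -17984/2381 (E = -(-53952)/(-7143) = -(-53952)*(-1)/7143 = -2*8992/2381 = -17984/2381 ≈ -7.5531)
sqrt(-40537 + E) = sqrt(-40537 - 17984/2381) = sqrt(-96536581/2381) = I*sqrt(229853599361)/2381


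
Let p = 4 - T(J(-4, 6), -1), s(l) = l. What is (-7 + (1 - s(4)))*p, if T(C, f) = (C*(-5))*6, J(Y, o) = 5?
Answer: -1540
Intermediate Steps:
T(C, f) = -30*C (T(C, f) = -5*C*6 = -30*C)
p = 154 (p = 4 - (-30)*5 = 4 - 1*(-150) = 4 + 150 = 154)
(-7 + (1 - s(4)))*p = (-7 + (1 - 1*4))*154 = (-7 + (1 - 4))*154 = (-7 - 3)*154 = -10*154 = -1540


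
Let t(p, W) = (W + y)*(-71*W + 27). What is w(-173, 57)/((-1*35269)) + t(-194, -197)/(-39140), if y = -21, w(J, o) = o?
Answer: 26936599502/345107165 ≈ 78.053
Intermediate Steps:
t(p, W) = (-21 + W)*(27 - 71*W) (t(p, W) = (W - 21)*(-71*W + 27) = (-21 + W)*(27 - 71*W))
w(-173, 57)/((-1*35269)) + t(-194, -197)/(-39140) = 57/((-1*35269)) + (-567 - 71*(-197)**2 + 1518*(-197))/(-39140) = 57/(-35269) + (-567 - 71*38809 - 299046)*(-1/39140) = 57*(-1/35269) + (-567 - 2755439 - 299046)*(-1/39140) = -57/35269 - 3055052*(-1/39140) = -57/35269 + 763763/9785 = 26936599502/345107165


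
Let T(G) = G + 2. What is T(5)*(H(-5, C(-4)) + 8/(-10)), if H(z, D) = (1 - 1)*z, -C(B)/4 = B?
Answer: -28/5 ≈ -5.6000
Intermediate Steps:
C(B) = -4*B
H(z, D) = 0 (H(z, D) = 0*z = 0)
T(G) = 2 + G
T(5)*(H(-5, C(-4)) + 8/(-10)) = (2 + 5)*(0 + 8/(-10)) = 7*(0 + 8*(-1/10)) = 7*(0 - 4/5) = 7*(-4/5) = -28/5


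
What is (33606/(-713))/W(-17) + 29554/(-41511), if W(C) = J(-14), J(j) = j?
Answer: 550005319/207181401 ≈ 2.6547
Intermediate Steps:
W(C) = -14
(33606/(-713))/W(-17) + 29554/(-41511) = (33606/(-713))/(-14) + 29554/(-41511) = (33606*(-1/713))*(-1/14) + 29554*(-1/41511) = -33606/713*(-1/14) - 29554/41511 = 16803/4991 - 29554/41511 = 550005319/207181401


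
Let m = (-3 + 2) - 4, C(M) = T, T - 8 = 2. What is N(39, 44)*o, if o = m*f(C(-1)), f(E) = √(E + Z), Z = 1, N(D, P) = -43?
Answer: 215*√11 ≈ 713.07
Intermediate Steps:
T = 10 (T = 8 + 2 = 10)
C(M) = 10
f(E) = √(1 + E) (f(E) = √(E + 1) = √(1 + E))
m = -5 (m = -1 - 4 = -5)
o = -5*√11 (o = -5*√(1 + 10) = -5*√11 ≈ -16.583)
N(39, 44)*o = -(-215)*√11 = 215*√11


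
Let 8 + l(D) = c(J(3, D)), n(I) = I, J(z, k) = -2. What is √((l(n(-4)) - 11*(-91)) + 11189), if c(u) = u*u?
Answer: 3*√1354 ≈ 110.39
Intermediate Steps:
c(u) = u²
l(D) = -4 (l(D) = -8 + (-2)² = -8 + 4 = -4)
√((l(n(-4)) - 11*(-91)) + 11189) = √((-4 - 11*(-91)) + 11189) = √((-4 + 1001) + 11189) = √(997 + 11189) = √12186 = 3*√1354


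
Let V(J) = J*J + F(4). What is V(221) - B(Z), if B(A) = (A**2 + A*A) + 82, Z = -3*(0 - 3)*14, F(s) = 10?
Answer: 17017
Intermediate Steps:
Z = 126 (Z = -3*(-3)*14 = 9*14 = 126)
B(A) = 82 + 2*A**2 (B(A) = (A**2 + A**2) + 82 = 2*A**2 + 82 = 82 + 2*A**2)
V(J) = 10 + J**2 (V(J) = J*J + 10 = J**2 + 10 = 10 + J**2)
V(221) - B(Z) = (10 + 221**2) - (82 + 2*126**2) = (10 + 48841) - (82 + 2*15876) = 48851 - (82 + 31752) = 48851 - 1*31834 = 48851 - 31834 = 17017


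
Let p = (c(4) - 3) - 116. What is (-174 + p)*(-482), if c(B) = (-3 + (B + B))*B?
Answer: 131586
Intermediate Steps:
c(B) = B*(-3 + 2*B) (c(B) = (-3 + 2*B)*B = B*(-3 + 2*B))
p = -99 (p = (4*(-3 + 2*4) - 3) - 116 = (4*(-3 + 8) - 3) - 116 = (4*5 - 3) - 116 = (20 - 3) - 116 = 17 - 116 = -99)
(-174 + p)*(-482) = (-174 - 99)*(-482) = -273*(-482) = 131586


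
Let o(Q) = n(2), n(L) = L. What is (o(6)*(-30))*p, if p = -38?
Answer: 2280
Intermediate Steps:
o(Q) = 2
(o(6)*(-30))*p = (2*(-30))*(-38) = -60*(-38) = 2280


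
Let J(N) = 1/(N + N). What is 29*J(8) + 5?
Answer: 109/16 ≈ 6.8125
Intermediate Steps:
J(N) = 1/(2*N)
29*J(8) + 5 = 29*((½)/8) + 5 = 29*((½)*(⅛)) + 5 = 29*(1/16) + 5 = 29/16 + 5 = 109/16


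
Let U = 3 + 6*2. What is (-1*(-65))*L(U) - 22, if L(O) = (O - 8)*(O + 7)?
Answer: 9988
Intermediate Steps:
U = 15 (U = 3 + 12 = 15)
L(O) = (-8 + O)*(7 + O)
(-1*(-65))*L(U) - 22 = (-1*(-65))*(-56 + 15**2 - 1*15) - 22 = 65*(-56 + 225 - 15) - 22 = 65*154 - 22 = 10010 - 22 = 9988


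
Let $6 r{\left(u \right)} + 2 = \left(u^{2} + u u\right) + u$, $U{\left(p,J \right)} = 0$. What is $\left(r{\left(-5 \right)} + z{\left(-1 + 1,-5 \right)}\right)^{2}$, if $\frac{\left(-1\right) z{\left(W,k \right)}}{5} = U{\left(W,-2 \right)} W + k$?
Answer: $\frac{37249}{36} \approx 1034.7$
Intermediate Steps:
$r{\left(u \right)} = - \frac{1}{3} + \frac{u^{2}}{3} + \frac{u}{6}$ ($r{\left(u \right)} = - \frac{1}{3} + \frac{\left(u^{2} + u u\right) + u}{6} = - \frac{1}{3} + \frac{\left(u^{2} + u^{2}\right) + u}{6} = - \frac{1}{3} + \frac{2 u^{2} + u}{6} = - \frac{1}{3} + \frac{u + 2 u^{2}}{6} = - \frac{1}{3} + \left(\frac{u^{2}}{3} + \frac{u}{6}\right) = - \frac{1}{3} + \frac{u^{2}}{3} + \frac{u}{6}$)
$z{\left(W,k \right)} = - 5 k$ ($z{\left(W,k \right)} = - 5 \left(0 W + k\right) = - 5 \left(0 + k\right) = - 5 k$)
$\left(r{\left(-5 \right)} + z{\left(-1 + 1,-5 \right)}\right)^{2} = \left(\left(- \frac{1}{3} + \frac{\left(-5\right)^{2}}{3} + \frac{1}{6} \left(-5\right)\right) - -25\right)^{2} = \left(\left(- \frac{1}{3} + \frac{1}{3} \cdot 25 - \frac{5}{6}\right) + 25\right)^{2} = \left(\left(- \frac{1}{3} + \frac{25}{3} - \frac{5}{6}\right) + 25\right)^{2} = \left(\frac{43}{6} + 25\right)^{2} = \left(\frac{193}{6}\right)^{2} = \frac{37249}{36}$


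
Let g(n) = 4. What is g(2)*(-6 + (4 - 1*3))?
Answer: -20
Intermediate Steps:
g(2)*(-6 + (4 - 1*3)) = 4*(-6 + (4 - 1*3)) = 4*(-6 + (4 - 3)) = 4*(-6 + 1) = 4*(-5) = -20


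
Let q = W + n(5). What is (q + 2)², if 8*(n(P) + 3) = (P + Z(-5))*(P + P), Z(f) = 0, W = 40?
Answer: 32761/16 ≈ 2047.6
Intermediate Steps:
n(P) = -3 + P²/4 (n(P) = -3 + ((P + 0)*(P + P))/8 = -3 + (P*(2*P))/8 = -3 + (2*P²)/8 = -3 + P²/4)
q = 173/4 (q = 40 + (-3 + (¼)*5²) = 40 + (-3 + (¼)*25) = 40 + (-3 + 25/4) = 40 + 13/4 = 173/4 ≈ 43.250)
(q + 2)² = (173/4 + 2)² = (181/4)² = 32761/16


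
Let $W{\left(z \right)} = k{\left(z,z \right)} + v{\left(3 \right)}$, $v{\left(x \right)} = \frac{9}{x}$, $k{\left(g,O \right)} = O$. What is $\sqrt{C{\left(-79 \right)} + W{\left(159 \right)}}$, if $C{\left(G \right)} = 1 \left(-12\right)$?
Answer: $5 \sqrt{6} \approx 12.247$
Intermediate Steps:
$C{\left(G \right)} = -12$
$W{\left(z \right)} = 3 + z$ ($W{\left(z \right)} = z + \frac{9}{3} = z + 9 \cdot \frac{1}{3} = z + 3 = 3 + z$)
$\sqrt{C{\left(-79 \right)} + W{\left(159 \right)}} = \sqrt{-12 + \left(3 + 159\right)} = \sqrt{-12 + 162} = \sqrt{150} = 5 \sqrt{6}$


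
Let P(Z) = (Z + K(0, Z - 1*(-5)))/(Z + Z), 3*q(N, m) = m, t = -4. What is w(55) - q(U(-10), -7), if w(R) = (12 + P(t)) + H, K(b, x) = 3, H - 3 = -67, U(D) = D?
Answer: -1189/24 ≈ -49.542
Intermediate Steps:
H = -64 (H = 3 - 67 = -64)
q(N, m) = m/3
P(Z) = (3 + Z)/(2*Z) (P(Z) = (Z + 3)/(Z + Z) = (3 + Z)/((2*Z)) = (3 + Z)*(1/(2*Z)) = (3 + Z)/(2*Z))
w(R) = -415/8 (w(R) = (12 + (1/2)*(3 - 4)/(-4)) - 64 = (12 + (1/2)*(-1/4)*(-1)) - 64 = (12 + 1/8) - 64 = 97/8 - 64 = -415/8)
w(55) - q(U(-10), -7) = -415/8 - (-7)/3 = -415/8 - 1*(-7/3) = -415/8 + 7/3 = -1189/24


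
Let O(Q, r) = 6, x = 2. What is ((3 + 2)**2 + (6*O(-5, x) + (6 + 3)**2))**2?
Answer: 20164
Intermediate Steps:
((3 + 2)**2 + (6*O(-5, x) + (6 + 3)**2))**2 = ((3 + 2)**2 + (6*6 + (6 + 3)**2))**2 = (5**2 + (36 + 9**2))**2 = (25 + (36 + 81))**2 = (25 + 117)**2 = 142**2 = 20164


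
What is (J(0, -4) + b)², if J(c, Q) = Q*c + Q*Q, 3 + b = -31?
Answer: 324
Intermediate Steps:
b = -34 (b = -3 - 31 = -34)
J(c, Q) = Q² + Q*c (J(c, Q) = Q*c + Q² = Q² + Q*c)
(J(0, -4) + b)² = (-4*(-4 + 0) - 34)² = (-4*(-4) - 34)² = (16 - 34)² = (-18)² = 324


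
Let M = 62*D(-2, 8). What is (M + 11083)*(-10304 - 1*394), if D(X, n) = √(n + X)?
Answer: -118565934 - 663276*√6 ≈ -1.2019e+8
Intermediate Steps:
D(X, n) = √(X + n)
M = 62*√6 (M = 62*√(-2 + 8) = 62*√6 ≈ 151.87)
(M + 11083)*(-10304 - 1*394) = (62*√6 + 11083)*(-10304 - 1*394) = (11083 + 62*√6)*(-10304 - 394) = (11083 + 62*√6)*(-10698) = -118565934 - 663276*√6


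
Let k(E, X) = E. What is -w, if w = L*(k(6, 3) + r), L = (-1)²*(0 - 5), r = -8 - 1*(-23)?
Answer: 105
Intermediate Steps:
r = 15 (r = -8 + 23 = 15)
L = -5 (L = 1*(-5) = -5)
w = -105 (w = -5*(6 + 15) = -5*21 = -105)
-w = -1*(-105) = 105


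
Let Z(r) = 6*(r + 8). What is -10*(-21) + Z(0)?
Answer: 258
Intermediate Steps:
Z(r) = 48 + 6*r (Z(r) = 6*(8 + r) = 48 + 6*r)
-10*(-21) + Z(0) = -10*(-21) + (48 + 6*0) = 210 + (48 + 0) = 210 + 48 = 258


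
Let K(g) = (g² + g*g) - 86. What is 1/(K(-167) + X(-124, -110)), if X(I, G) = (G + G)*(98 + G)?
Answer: 1/58332 ≈ 1.7143e-5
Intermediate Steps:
X(I, G) = 2*G*(98 + G) (X(I, G) = (2*G)*(98 + G) = 2*G*(98 + G))
K(g) = -86 + 2*g² (K(g) = (g² + g²) - 86 = 2*g² - 86 = -86 + 2*g²)
1/(K(-167) + X(-124, -110)) = 1/((-86 + 2*(-167)²) + 2*(-110)*(98 - 110)) = 1/((-86 + 2*27889) + 2*(-110)*(-12)) = 1/((-86 + 55778) + 2640) = 1/(55692 + 2640) = 1/58332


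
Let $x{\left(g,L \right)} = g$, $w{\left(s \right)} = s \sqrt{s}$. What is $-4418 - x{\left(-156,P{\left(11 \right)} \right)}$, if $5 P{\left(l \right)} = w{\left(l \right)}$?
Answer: $-4262$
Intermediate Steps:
$w{\left(s \right)} = s^{\frac{3}{2}}$
$P{\left(l \right)} = \frac{l^{\frac{3}{2}}}{5}$
$-4418 - x{\left(-156,P{\left(11 \right)} \right)} = -4418 - -156 = -4418 + 156 = -4262$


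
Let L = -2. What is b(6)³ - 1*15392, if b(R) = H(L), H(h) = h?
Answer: -15400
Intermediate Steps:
b(R) = -2
b(6)³ - 1*15392 = (-2)³ - 1*15392 = -8 - 15392 = -15400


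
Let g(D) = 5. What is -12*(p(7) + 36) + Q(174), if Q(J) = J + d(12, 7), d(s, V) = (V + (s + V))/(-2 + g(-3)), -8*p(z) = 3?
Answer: -1469/6 ≈ -244.83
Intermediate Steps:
p(z) = -3/8 (p(z) = -1/8*3 = -3/8)
d(s, V) = s/3 + 2*V/3 (d(s, V) = (V + (s + V))/(-2 + 5) = (V + (V + s))/3 = (s + 2*V)*(1/3) = s/3 + 2*V/3)
Q(J) = 26/3 + J (Q(J) = J + ((1/3)*12 + (2/3)*7) = J + (4 + 14/3) = J + 26/3 = 26/3 + J)
-12*(p(7) + 36) + Q(174) = -12*(-3/8 + 36) + (26/3 + 174) = -12*285/8 + 548/3 = -855/2 + 548/3 = -1469/6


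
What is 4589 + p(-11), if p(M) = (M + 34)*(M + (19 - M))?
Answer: 5026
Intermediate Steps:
p(M) = 646 + 19*M (p(M) = (34 + M)*19 = 646 + 19*M)
4589 + p(-11) = 4589 + (646 + 19*(-11)) = 4589 + (646 - 209) = 4589 + 437 = 5026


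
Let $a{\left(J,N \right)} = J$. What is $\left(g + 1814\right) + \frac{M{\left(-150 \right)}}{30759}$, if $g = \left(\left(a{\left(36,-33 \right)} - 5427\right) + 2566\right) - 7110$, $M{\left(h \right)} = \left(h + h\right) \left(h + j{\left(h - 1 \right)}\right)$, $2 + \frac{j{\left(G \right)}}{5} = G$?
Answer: $- \frac{83173113}{10253} \approx -8112.1$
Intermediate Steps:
$j{\left(G \right)} = -10 + 5 G$
$M{\left(h \right)} = 2 h \left(-15 + 6 h\right)$ ($M{\left(h \right)} = \left(h + h\right) \left(h + \left(-10 + 5 \left(h - 1\right)\right)\right) = 2 h \left(h + \left(-10 + 5 \left(h - 1\right)\right)\right) = 2 h \left(h + \left(-10 + 5 \left(-1 + h\right)\right)\right) = 2 h \left(h + \left(-10 + \left(-5 + 5 h\right)\right)\right) = 2 h \left(h + \left(-15 + 5 h\right)\right) = 2 h \left(-15 + 6 h\right)$)
$g = -9935$ ($g = \left(\left(36 - 5427\right) + 2566\right) - 7110 = \left(-5391 + 2566\right) - 7110 = -2825 - 7110 = -9935$)
$\left(g + 1814\right) + \frac{M{\left(-150 \right)}}{30759} = \left(-9935 + 1814\right) + \frac{6 \left(-150\right) \left(-5 + 2 \left(-150\right)\right)}{30759} = -8121 + 6 \left(-150\right) \left(-5 - 300\right) \frac{1}{30759} = -8121 + 6 \left(-150\right) \left(-305\right) \frac{1}{30759} = -8121 + 274500 \cdot \frac{1}{30759} = -8121 + \frac{91500}{10253} = - \frac{83173113}{10253}$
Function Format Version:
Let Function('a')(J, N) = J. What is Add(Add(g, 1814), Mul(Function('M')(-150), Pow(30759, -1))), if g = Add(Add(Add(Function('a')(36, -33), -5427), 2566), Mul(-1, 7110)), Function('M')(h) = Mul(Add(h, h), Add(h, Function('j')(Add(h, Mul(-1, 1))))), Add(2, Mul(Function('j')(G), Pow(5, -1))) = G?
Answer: Rational(-83173113, 10253) ≈ -8112.1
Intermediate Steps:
Function('j')(G) = Add(-10, Mul(5, G))
Function('M')(h) = Mul(2, h, Add(-15, Mul(6, h))) (Function('M')(h) = Mul(Add(h, h), Add(h, Add(-10, Mul(5, Add(h, Mul(-1, 1)))))) = Mul(Mul(2, h), Add(h, Add(-10, Mul(5, Add(h, -1))))) = Mul(Mul(2, h), Add(h, Add(-10, Mul(5, Add(-1, h))))) = Mul(Mul(2, h), Add(h, Add(-10, Add(-5, Mul(5, h))))) = Mul(Mul(2, h), Add(h, Add(-15, Mul(5, h)))) = Mul(Mul(2, h), Add(-15, Mul(6, h))) = Mul(2, h, Add(-15, Mul(6, h))))
g = -9935 (g = Add(Add(Add(36, -5427), 2566), Mul(-1, 7110)) = Add(Add(-5391, 2566), -7110) = Add(-2825, -7110) = -9935)
Add(Add(g, 1814), Mul(Function('M')(-150), Pow(30759, -1))) = Add(Add(-9935, 1814), Mul(Mul(6, -150, Add(-5, Mul(2, -150))), Pow(30759, -1))) = Add(-8121, Mul(Mul(6, -150, Add(-5, -300)), Rational(1, 30759))) = Add(-8121, Mul(Mul(6, -150, -305), Rational(1, 30759))) = Add(-8121, Mul(274500, Rational(1, 30759))) = Add(-8121, Rational(91500, 10253)) = Rational(-83173113, 10253)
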